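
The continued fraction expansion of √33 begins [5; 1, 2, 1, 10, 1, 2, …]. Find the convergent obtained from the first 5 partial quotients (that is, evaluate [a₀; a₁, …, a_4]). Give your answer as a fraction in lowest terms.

Start with 10.
1 + 1/(10/1) = 1 + 1/10 = 11/10
2 + 1/(11/10) = 2 + 10/11 = 32/11
1 + 1/(32/11) = 1 + 11/32 = 43/32
5 + 1/(43/32) = 5 + 32/43 = 247/43

247/43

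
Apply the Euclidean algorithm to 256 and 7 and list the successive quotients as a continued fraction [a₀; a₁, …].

[36; 1, 1, 3]

Run the Euclidean algorithm, recording each quotient:
256 ÷ 7 → quotient 36, remainder 4
7 ÷ 4 → quotient 1, remainder 3
4 ÷ 3 → quotient 1, remainder 1
3 ÷ 1 → quotient 3, remainder 0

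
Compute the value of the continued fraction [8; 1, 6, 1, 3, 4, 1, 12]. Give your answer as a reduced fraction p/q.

Build up convergents one term at a time:
a_0 = 8: 8/1
a_1 = 1: 9/1
a_2 = 6: 62/7
a_3 = 1: 71/8
a_4 = 3: 275/31
a_5 = 4: 1171/132
a_6 = 1: 1446/163
a_7 = 12: 18523/2088

18523/2088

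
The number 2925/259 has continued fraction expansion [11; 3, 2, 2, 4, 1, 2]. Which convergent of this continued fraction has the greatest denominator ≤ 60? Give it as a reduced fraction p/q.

192/17

List convergents until the denominator exceeds the bound:
a_0 = 11: 11/1  (≤ bound)
a_1 = 3: 34/3  (≤ bound)
a_2 = 2: 79/7  (≤ bound)
a_3 = 2: 192/17  (≤ bound)
a_4 = 4: 847/75  (> 60, stop)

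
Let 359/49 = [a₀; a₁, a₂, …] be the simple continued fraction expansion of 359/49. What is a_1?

3

359 = 7·49 + 16, so a_0 = 7
49 = 3·16 + 1, so a_1 = 3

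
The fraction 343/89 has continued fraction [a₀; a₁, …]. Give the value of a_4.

5

Run the Euclidean algorithm, recording each quotient:
343 = 3·89 + 76, so a_0 = 3
89 = 1·76 + 13, so a_1 = 1
76 = 5·13 + 11, so a_2 = 5
13 = 1·11 + 2, so a_3 = 1
11 = 5·2 + 1, so a_4 = 5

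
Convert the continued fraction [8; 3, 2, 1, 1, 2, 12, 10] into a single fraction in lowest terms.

Use the convergent recurrence hₖ = aₖ·hₖ₋₁ + hₖ₋₂ (and likewise for the denominators kₖ):
a_0 = 8: 8/1
a_1 = 3: 25/3
a_2 = 2: 58/7
a_3 = 1: 83/10
a_4 = 1: 141/17
a_5 = 2: 365/44
a_6 = 12: 4521/545
a_7 = 10: 45575/5494

45575/5494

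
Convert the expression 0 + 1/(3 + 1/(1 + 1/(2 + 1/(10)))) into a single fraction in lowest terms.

Collapse the nested fraction from the inside out:
Start with 10.
2 + 1/(10/1) = 2 + 1/10 = 21/10
1 + 1/(21/10) = 1 + 10/21 = 31/21
3 + 1/(31/21) = 3 + 21/31 = 114/31
0 + 1/(114/31) = 0 + 31/114 = 31/114

31/114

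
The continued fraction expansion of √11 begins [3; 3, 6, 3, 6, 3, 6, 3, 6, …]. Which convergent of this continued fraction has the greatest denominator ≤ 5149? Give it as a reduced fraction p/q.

3970/1197

a_0 = 3: 3/1  (≤ bound)
a_1 = 3: 10/3  (≤ bound)
a_2 = 6: 63/19  (≤ bound)
a_3 = 3: 199/60  (≤ bound)
a_4 = 6: 1257/379  (≤ bound)
a_5 = 3: 3970/1197  (≤ bound)
a_6 = 6: 25077/7561  (> 5149, stop)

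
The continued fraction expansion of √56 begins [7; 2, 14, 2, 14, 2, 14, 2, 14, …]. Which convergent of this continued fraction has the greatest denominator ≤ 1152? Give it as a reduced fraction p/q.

List convergents until the denominator exceeds the bound:
a_0 = 7: 7/1  (≤ bound)
a_1 = 2: 15/2  (≤ bound)
a_2 = 14: 217/29  (≤ bound)
a_3 = 2: 449/60  (≤ bound)
a_4 = 14: 6503/869  (≤ bound)
a_5 = 2: 13455/1798  (> 1152, stop)

6503/869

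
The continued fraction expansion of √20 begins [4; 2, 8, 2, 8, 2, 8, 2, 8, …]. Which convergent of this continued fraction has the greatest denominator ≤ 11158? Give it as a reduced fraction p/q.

24476/5473

List convergents until the denominator exceeds the bound:
a_0 = 4: 4/1  (≤ bound)
a_1 = 2: 9/2  (≤ bound)
a_2 = 8: 76/17  (≤ bound)
a_3 = 2: 161/36  (≤ bound)
a_4 = 8: 1364/305  (≤ bound)
a_5 = 2: 2889/646  (≤ bound)
a_6 = 8: 24476/5473  (≤ bound)
a_7 = 2: 51841/11592  (> 11158, stop)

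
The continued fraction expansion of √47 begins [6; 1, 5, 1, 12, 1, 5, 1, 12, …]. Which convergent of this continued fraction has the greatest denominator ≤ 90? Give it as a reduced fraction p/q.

617/90

List convergents until the denominator exceeds the bound:
a_0 = 6: 6/1  (≤ bound)
a_1 = 1: 7/1  (≤ bound)
a_2 = 5: 41/6  (≤ bound)
a_3 = 1: 48/7  (≤ bound)
a_4 = 12: 617/90  (≤ bound)
a_5 = 1: 665/97  (> 90, stop)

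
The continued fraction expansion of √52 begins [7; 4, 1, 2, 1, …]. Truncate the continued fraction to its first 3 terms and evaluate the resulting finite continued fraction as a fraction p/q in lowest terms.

Work from the innermost term outward:
Start with 1.
4 + 1/(1/1) = 4 + 1/1 = 5/1
7 + 1/(5/1) = 7 + 1/5 = 36/5

36/5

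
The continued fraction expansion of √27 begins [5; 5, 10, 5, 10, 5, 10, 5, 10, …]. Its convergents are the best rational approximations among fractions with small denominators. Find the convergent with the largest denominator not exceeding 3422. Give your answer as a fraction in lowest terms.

List convergents until the denominator exceeds the bound:
a_0 = 5: 5/1  (≤ bound)
a_1 = 5: 26/5  (≤ bound)
a_2 = 10: 265/51  (≤ bound)
a_3 = 5: 1351/260  (≤ bound)
a_4 = 10: 13775/2651  (≤ bound)
a_5 = 5: 70226/13515  (> 3422, stop)

13775/2651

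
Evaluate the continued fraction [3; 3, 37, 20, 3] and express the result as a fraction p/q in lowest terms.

Start with 3.
20 + 1/(3/1) = 20 + 1/3 = 61/3
37 + 1/(61/3) = 37 + 3/61 = 2260/61
3 + 1/(2260/61) = 3 + 61/2260 = 6841/2260
3 + 1/(6841/2260) = 3 + 2260/6841 = 22783/6841

22783/6841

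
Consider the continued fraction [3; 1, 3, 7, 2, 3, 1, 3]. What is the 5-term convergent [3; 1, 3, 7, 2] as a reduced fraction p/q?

a_0 = 3: 3/1
a_1 = 1: 4/1
a_2 = 3: 15/4
a_3 = 7: 109/29
a_4 = 2: 233/62

233/62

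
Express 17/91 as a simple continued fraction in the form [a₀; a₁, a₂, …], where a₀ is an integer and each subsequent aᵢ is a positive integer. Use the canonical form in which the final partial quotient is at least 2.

[0; 5, 2, 1, 5]

17 ÷ 91 → quotient 0, remainder 17
91 ÷ 17 → quotient 5, remainder 6
17 ÷ 6 → quotient 2, remainder 5
6 ÷ 5 → quotient 1, remainder 1
5 ÷ 1 → quotient 5, remainder 0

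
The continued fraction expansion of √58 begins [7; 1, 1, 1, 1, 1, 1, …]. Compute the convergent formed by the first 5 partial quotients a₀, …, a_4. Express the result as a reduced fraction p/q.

38/5

Work from the innermost term outward:
Start with 1.
1 + 1/(1/1) = 1 + 1/1 = 2/1
1 + 1/(2/1) = 1 + 1/2 = 3/2
1 + 1/(3/2) = 1 + 2/3 = 5/3
7 + 1/(5/3) = 7 + 3/5 = 38/5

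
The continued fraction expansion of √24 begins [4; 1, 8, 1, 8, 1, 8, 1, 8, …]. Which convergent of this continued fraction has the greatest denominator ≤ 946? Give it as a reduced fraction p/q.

List convergents until the denominator exceeds the bound:
a_0 = 4: 4/1  (≤ bound)
a_1 = 1: 5/1  (≤ bound)
a_2 = 8: 44/9  (≤ bound)
a_3 = 1: 49/10  (≤ bound)
a_4 = 8: 436/89  (≤ bound)
a_5 = 1: 485/99  (≤ bound)
a_6 = 8: 4316/881  (≤ bound)
a_7 = 1: 4801/980  (> 946, stop)

4316/881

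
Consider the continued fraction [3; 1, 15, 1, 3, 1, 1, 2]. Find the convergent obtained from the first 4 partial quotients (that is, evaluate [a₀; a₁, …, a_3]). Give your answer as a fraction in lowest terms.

67/17

Build up convergents one term at a time:
a_0 = 3: 3/1
a_1 = 1: 4/1
a_2 = 15: 63/16
a_3 = 1: 67/17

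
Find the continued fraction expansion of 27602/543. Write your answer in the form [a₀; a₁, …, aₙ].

[50; 1, 4, 1, 29, 3]

27602 = 50·543 + 452, so a_0 = 50
543 = 1·452 + 91, so a_1 = 1
452 = 4·91 + 88, so a_2 = 4
91 = 1·88 + 3, so a_3 = 1
88 = 29·3 + 1, so a_4 = 29
3 = 3·1 + 0, so a_5 = 3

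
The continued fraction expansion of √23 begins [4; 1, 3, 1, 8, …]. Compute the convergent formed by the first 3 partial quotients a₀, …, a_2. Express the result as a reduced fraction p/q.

Build up convergents one term at a time:
a_0 = 4: 4/1
a_1 = 1: 5/1
a_2 = 3: 19/4

19/4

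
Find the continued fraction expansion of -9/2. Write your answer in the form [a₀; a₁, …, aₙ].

[-5; 2]

Run the Euclidean algorithm, recording each quotient:
-9 ÷ 2 → quotient -5, remainder 1
2 ÷ 1 → quotient 2, remainder 0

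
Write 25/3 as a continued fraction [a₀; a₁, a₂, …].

[8; 3]

25 = 8·3 + 1, so a_0 = 8
3 = 3·1 + 0, so a_1 = 3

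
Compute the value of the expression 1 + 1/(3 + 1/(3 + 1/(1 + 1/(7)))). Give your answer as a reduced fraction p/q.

Start with 7.
1 + 1/(7/1) = 1 + 1/7 = 8/7
3 + 1/(8/7) = 3 + 7/8 = 31/8
3 + 1/(31/8) = 3 + 8/31 = 101/31
1 + 1/(101/31) = 1 + 31/101 = 132/101

132/101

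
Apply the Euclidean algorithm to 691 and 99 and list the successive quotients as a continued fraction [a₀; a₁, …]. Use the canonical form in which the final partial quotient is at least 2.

Repeatedly divide and take the remainder:
691 ÷ 99 → quotient 6, remainder 97
99 ÷ 97 → quotient 1, remainder 2
97 ÷ 2 → quotient 48, remainder 1
2 ÷ 1 → quotient 2, remainder 0

[6; 1, 48, 2]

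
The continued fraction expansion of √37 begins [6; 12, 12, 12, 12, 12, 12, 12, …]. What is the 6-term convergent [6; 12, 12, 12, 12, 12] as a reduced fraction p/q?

1555849/255780

Start with 12.
12 + 1/(12/1) = 12 + 1/12 = 145/12
12 + 1/(145/12) = 12 + 12/145 = 1752/145
12 + 1/(1752/145) = 12 + 145/1752 = 21169/1752
12 + 1/(21169/1752) = 12 + 1752/21169 = 255780/21169
6 + 1/(255780/21169) = 6 + 21169/255780 = 1555849/255780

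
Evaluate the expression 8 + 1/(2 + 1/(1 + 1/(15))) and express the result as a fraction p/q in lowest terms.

Start with 15.
1 + 1/(15/1) = 1 + 1/15 = 16/15
2 + 1/(16/15) = 2 + 15/16 = 47/16
8 + 1/(47/16) = 8 + 16/47 = 392/47

392/47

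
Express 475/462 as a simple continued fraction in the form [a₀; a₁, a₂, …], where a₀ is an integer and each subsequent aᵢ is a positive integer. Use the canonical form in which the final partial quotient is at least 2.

[1; 35, 1, 1, 6]

Repeatedly divide and take the remainder:
475 ÷ 462 → quotient 1, remainder 13
462 ÷ 13 → quotient 35, remainder 7
13 ÷ 7 → quotient 1, remainder 6
7 ÷ 6 → quotient 1, remainder 1
6 ÷ 1 → quotient 6, remainder 0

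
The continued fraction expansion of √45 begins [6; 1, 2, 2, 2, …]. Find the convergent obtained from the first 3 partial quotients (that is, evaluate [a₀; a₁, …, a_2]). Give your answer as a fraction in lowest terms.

20/3

a_0 = 6: 6/1
a_1 = 1: 7/1
a_2 = 2: 20/3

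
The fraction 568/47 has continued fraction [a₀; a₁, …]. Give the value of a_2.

Repeatedly divide and take the remainder:
⌊568/47⌋ = 12, remainder 4
⌊47/4⌋ = 11, remainder 3
⌊4/3⌋ = 1, remainder 1

1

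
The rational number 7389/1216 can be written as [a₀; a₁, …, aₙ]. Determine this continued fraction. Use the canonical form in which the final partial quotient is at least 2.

[6; 13, 13, 3, 2]

⌊7389/1216⌋ = 6, remainder 93
⌊1216/93⌋ = 13, remainder 7
⌊93/7⌋ = 13, remainder 2
⌊7/2⌋ = 3, remainder 1
⌊2/1⌋ = 2, remainder 0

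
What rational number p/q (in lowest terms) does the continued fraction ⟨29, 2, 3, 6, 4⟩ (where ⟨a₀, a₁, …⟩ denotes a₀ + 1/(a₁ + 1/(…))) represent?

a_0 = 29: 29/1
a_1 = 2: 59/2
a_2 = 3: 206/7
a_3 = 6: 1295/44
a_4 = 4: 5386/183

5386/183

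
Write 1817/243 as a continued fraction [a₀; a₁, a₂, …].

1817 ÷ 243 → quotient 7, remainder 116
243 ÷ 116 → quotient 2, remainder 11
116 ÷ 11 → quotient 10, remainder 6
11 ÷ 6 → quotient 1, remainder 5
6 ÷ 5 → quotient 1, remainder 1
5 ÷ 1 → quotient 5, remainder 0

[7; 2, 10, 1, 1, 5]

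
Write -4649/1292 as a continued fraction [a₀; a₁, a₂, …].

Repeatedly divide and take the remainder:
⌊-4649/1292⌋ = -4, remainder 519
⌊1292/519⌋ = 2, remainder 254
⌊519/254⌋ = 2, remainder 11
⌊254/11⌋ = 23, remainder 1
⌊11/1⌋ = 11, remainder 0

[-4; 2, 2, 23, 11]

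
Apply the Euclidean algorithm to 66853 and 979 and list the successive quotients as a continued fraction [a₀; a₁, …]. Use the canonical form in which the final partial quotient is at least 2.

Apply division with remainder until the remainder is 0:
66853 ÷ 979 → quotient 68, remainder 281
979 ÷ 281 → quotient 3, remainder 136
281 ÷ 136 → quotient 2, remainder 9
136 ÷ 9 → quotient 15, remainder 1
9 ÷ 1 → quotient 9, remainder 0

[68; 3, 2, 15, 9]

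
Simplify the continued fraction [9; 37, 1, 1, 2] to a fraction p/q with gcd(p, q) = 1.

Collapse the nested fraction from the inside out:
Start with 2.
1 + 1/(2/1) = 1 + 1/2 = 3/2
1 + 1/(3/2) = 1 + 2/3 = 5/3
37 + 1/(5/3) = 37 + 3/5 = 188/5
9 + 1/(188/5) = 9 + 5/188 = 1697/188

1697/188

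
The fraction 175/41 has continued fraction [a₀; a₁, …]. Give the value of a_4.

1

Apply division with remainder until the remainder is 0:
⌊175/41⌋ = 4, remainder 11
⌊41/11⌋ = 3, remainder 8
⌊11/8⌋ = 1, remainder 3
⌊8/3⌋ = 2, remainder 2
⌊3/2⌋ = 1, remainder 1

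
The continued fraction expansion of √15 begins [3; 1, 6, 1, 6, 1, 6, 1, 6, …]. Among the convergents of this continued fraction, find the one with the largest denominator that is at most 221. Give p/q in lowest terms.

244/63

a_0 = 3: 3/1  (≤ bound)
a_1 = 1: 4/1  (≤ bound)
a_2 = 6: 27/7  (≤ bound)
a_3 = 1: 31/8  (≤ bound)
a_4 = 6: 213/55  (≤ bound)
a_5 = 1: 244/63  (≤ bound)
a_6 = 6: 1677/433  (> 221, stop)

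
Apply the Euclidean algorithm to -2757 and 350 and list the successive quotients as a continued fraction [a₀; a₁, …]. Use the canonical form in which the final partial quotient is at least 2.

Apply division with remainder until the remainder is 0:
-2757 = -8·350 + 43, so a_0 = -8
350 = 8·43 + 6, so a_1 = 8
43 = 7·6 + 1, so a_2 = 7
6 = 6·1 + 0, so a_3 = 6

[-8; 8, 7, 6]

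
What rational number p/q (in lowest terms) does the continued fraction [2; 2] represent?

Use the convergent recurrence hₖ = aₖ·hₖ₋₁ + hₖ₋₂ (and likewise for the denominators kₖ):
a_0 = 2: 2/1
a_1 = 2: 5/2

5/2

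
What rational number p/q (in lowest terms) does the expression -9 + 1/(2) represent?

-17/2

Start with 2.
-9 + 1/(2/1) = -9 + 1/2 = -17/2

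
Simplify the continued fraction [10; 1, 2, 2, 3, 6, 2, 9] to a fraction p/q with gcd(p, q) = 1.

33036/3085

Build up convergents one term at a time:
a_0 = 10: 10/1
a_1 = 1: 11/1
a_2 = 2: 32/3
a_3 = 2: 75/7
a_4 = 3: 257/24
a_5 = 6: 1617/151
a_6 = 2: 3491/326
a_7 = 9: 33036/3085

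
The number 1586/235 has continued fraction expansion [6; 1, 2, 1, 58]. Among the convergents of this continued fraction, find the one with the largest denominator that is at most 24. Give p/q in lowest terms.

27/4

List convergents until the denominator exceeds the bound:
a_0 = 6: 6/1  (≤ bound)
a_1 = 1: 7/1  (≤ bound)
a_2 = 2: 20/3  (≤ bound)
a_3 = 1: 27/4  (≤ bound)
a_4 = 58: 1586/235  (> 24, stop)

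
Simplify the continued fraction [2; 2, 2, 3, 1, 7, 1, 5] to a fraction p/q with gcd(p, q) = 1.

2737/1136

Starting at the tail and folding back:
Start with 5.
1 + 1/(5/1) = 1 + 1/5 = 6/5
7 + 1/(6/5) = 7 + 5/6 = 47/6
1 + 1/(47/6) = 1 + 6/47 = 53/47
3 + 1/(53/47) = 3 + 47/53 = 206/53
2 + 1/(206/53) = 2 + 53/206 = 465/206
2 + 1/(465/206) = 2 + 206/465 = 1136/465
2 + 1/(1136/465) = 2 + 465/1136 = 2737/1136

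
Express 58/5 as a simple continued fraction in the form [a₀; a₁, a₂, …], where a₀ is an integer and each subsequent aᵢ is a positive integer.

Run the Euclidean algorithm, recording each quotient:
58 = 11·5 + 3, so a_0 = 11
5 = 1·3 + 2, so a_1 = 1
3 = 1·2 + 1, so a_2 = 1
2 = 2·1 + 0, so a_3 = 2

[11; 1, 1, 2]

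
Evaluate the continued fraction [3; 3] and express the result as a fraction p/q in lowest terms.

a_0 = 3: 3/1
a_1 = 3: 10/3

10/3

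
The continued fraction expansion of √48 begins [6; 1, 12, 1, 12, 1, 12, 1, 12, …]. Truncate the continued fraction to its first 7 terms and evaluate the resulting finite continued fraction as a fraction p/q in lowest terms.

Work from the innermost term outward:
Start with 12.
1 + 1/(12/1) = 1 + 1/12 = 13/12
12 + 1/(13/12) = 12 + 12/13 = 168/13
1 + 1/(168/13) = 1 + 13/168 = 181/168
12 + 1/(181/168) = 12 + 168/181 = 2340/181
1 + 1/(2340/181) = 1 + 181/2340 = 2521/2340
6 + 1/(2521/2340) = 6 + 2340/2521 = 17466/2521

17466/2521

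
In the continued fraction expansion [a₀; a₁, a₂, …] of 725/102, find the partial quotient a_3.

1

Apply division with remainder until the remainder is 0:
725 ÷ 102 → quotient 7, remainder 11
102 ÷ 11 → quotient 9, remainder 3
11 ÷ 3 → quotient 3, remainder 2
3 ÷ 2 → quotient 1, remainder 1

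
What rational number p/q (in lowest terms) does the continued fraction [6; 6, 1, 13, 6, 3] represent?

Start with 3.
6 + 1/(3/1) = 6 + 1/3 = 19/3
13 + 1/(19/3) = 13 + 3/19 = 250/19
1 + 1/(250/19) = 1 + 19/250 = 269/250
6 + 1/(269/250) = 6 + 250/269 = 1864/269
6 + 1/(1864/269) = 6 + 269/1864 = 11453/1864

11453/1864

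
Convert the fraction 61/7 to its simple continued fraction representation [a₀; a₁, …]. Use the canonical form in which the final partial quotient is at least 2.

Apply division with remainder until the remainder is 0:
61 = 8·7 + 5, so a_0 = 8
7 = 1·5 + 2, so a_1 = 1
5 = 2·2 + 1, so a_2 = 2
2 = 2·1 + 0, so a_3 = 2

[8; 1, 2, 2]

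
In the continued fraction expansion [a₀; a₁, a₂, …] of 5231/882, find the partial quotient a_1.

Run the Euclidean algorithm, recording each quotient:
⌊5231/882⌋ = 5, remainder 821
⌊882/821⌋ = 1, remainder 61

1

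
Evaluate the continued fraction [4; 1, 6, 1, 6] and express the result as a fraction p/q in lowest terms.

Start with 6.
1 + 1/(6/1) = 1 + 1/6 = 7/6
6 + 1/(7/6) = 6 + 6/7 = 48/7
1 + 1/(48/7) = 1 + 7/48 = 55/48
4 + 1/(55/48) = 4 + 48/55 = 268/55

268/55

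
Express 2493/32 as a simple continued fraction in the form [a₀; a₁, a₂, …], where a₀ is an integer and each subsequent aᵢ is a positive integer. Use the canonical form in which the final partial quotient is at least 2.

2493 = 77·32 + 29, so a_0 = 77
32 = 1·29 + 3, so a_1 = 1
29 = 9·3 + 2, so a_2 = 9
3 = 1·2 + 1, so a_3 = 1
2 = 2·1 + 0, so a_4 = 2

[77; 1, 9, 1, 2]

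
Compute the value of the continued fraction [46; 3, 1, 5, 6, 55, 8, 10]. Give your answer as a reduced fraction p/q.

29416769/635893

Compute successive convergents:
a_0 = 46: 46/1
a_1 = 3: 139/3
a_2 = 1: 185/4
a_3 = 5: 1064/23
a_4 = 6: 6569/142
a_5 = 55: 362359/7833
a_6 = 8: 2905441/62806
a_7 = 10: 29416769/635893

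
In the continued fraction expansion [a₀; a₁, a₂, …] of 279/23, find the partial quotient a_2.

1

⌊279/23⌋ = 12, remainder 3
⌊23/3⌋ = 7, remainder 2
⌊3/2⌋ = 1, remainder 1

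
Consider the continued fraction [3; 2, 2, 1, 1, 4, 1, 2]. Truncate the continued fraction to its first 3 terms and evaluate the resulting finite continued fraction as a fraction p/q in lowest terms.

17/5

Start with 2.
2 + 1/(2/1) = 2 + 1/2 = 5/2
3 + 1/(5/2) = 3 + 2/5 = 17/5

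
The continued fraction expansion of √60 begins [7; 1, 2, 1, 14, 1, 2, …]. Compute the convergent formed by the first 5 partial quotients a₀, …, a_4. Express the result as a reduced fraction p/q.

457/59

a_0 = 7: 7/1
a_1 = 1: 8/1
a_2 = 2: 23/3
a_3 = 1: 31/4
a_4 = 14: 457/59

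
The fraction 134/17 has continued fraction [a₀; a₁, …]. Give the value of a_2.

7

Apply division with remainder until the remainder is 0:
134 ÷ 17 → quotient 7, remainder 15
17 ÷ 15 → quotient 1, remainder 2
15 ÷ 2 → quotient 7, remainder 1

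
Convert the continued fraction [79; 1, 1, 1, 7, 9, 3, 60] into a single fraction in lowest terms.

Start with 60.
3 + 1/(60/1) = 3 + 1/60 = 181/60
9 + 1/(181/60) = 9 + 60/181 = 1689/181
7 + 1/(1689/181) = 7 + 181/1689 = 12004/1689
1 + 1/(12004/1689) = 1 + 1689/12004 = 13693/12004
1 + 1/(13693/12004) = 1 + 12004/13693 = 25697/13693
1 + 1/(25697/13693) = 1 + 13693/25697 = 39390/25697
79 + 1/(39390/25697) = 79 + 25697/39390 = 3137507/39390

3137507/39390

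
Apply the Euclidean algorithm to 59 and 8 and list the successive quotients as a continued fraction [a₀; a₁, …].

Repeatedly divide and take the remainder:
59 ÷ 8 → quotient 7, remainder 3
8 ÷ 3 → quotient 2, remainder 2
3 ÷ 2 → quotient 1, remainder 1
2 ÷ 1 → quotient 2, remainder 0

[7; 2, 1, 2]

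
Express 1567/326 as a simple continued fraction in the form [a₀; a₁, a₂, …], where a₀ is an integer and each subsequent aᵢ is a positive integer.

[4; 1, 4, 5, 1, 2, 1, 2]

1567 = 4·326 + 263, so a_0 = 4
326 = 1·263 + 63, so a_1 = 1
263 = 4·63 + 11, so a_2 = 4
63 = 5·11 + 8, so a_3 = 5
11 = 1·8 + 3, so a_4 = 1
8 = 2·3 + 2, so a_5 = 2
3 = 1·2 + 1, so a_6 = 1
2 = 2·1 + 0, so a_7 = 2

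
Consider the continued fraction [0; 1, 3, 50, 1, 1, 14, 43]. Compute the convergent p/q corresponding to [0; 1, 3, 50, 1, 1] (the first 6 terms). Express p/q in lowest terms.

305/406

Start with 1.
1 + 1/(1/1) = 1 + 1/1 = 2/1
50 + 1/(2/1) = 50 + 1/2 = 101/2
3 + 1/(101/2) = 3 + 2/101 = 305/101
1 + 1/(305/101) = 1 + 101/305 = 406/305
0 + 1/(406/305) = 0 + 305/406 = 305/406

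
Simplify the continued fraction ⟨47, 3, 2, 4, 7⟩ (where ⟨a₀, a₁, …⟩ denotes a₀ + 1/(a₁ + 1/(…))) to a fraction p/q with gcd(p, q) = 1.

Use the convergent recurrence hₖ = aₖ·hₖ₋₁ + hₖ₋₂ (and likewise for the denominators kₖ):
a_0 = 47: 47/1
a_1 = 3: 142/3
a_2 = 2: 331/7
a_3 = 4: 1466/31
a_4 = 7: 10593/224

10593/224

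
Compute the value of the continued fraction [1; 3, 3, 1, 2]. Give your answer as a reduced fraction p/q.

Collapse the nested fraction from the inside out:
Start with 2.
1 + 1/(2/1) = 1 + 1/2 = 3/2
3 + 1/(3/2) = 3 + 2/3 = 11/3
3 + 1/(11/3) = 3 + 3/11 = 36/11
1 + 1/(36/11) = 1 + 11/36 = 47/36

47/36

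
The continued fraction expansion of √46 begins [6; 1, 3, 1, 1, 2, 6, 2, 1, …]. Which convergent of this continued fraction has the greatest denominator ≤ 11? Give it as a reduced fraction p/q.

61/9

a_0 = 6: 6/1  (≤ bound)
a_1 = 1: 7/1  (≤ bound)
a_2 = 3: 27/4  (≤ bound)
a_3 = 1: 34/5  (≤ bound)
a_4 = 1: 61/9  (≤ bound)
a_5 = 2: 156/23  (> 11, stop)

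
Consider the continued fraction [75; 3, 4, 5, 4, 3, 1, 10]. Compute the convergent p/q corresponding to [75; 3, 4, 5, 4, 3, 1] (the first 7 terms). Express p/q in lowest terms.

90973/1208

Build up convergents one term at a time:
a_0 = 75: 75/1
a_1 = 3: 226/3
a_2 = 4: 979/13
a_3 = 5: 5121/68
a_4 = 4: 21463/285
a_5 = 3: 69510/923
a_6 = 1: 90973/1208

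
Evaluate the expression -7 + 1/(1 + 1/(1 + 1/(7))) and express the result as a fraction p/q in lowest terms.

-97/15

Start with 7.
1 + 1/(7/1) = 1 + 1/7 = 8/7
1 + 1/(8/7) = 1 + 7/8 = 15/8
-7 + 1/(15/8) = -7 + 8/15 = -97/15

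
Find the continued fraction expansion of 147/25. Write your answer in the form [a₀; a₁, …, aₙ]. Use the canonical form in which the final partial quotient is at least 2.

147 = 5·25 + 22, so a_0 = 5
25 = 1·22 + 3, so a_1 = 1
22 = 7·3 + 1, so a_2 = 7
3 = 3·1 + 0, so a_3 = 3

[5; 1, 7, 3]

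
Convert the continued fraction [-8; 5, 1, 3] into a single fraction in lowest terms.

Start with 3.
1 + 1/(3/1) = 1 + 1/3 = 4/3
5 + 1/(4/3) = 5 + 3/4 = 23/4
-8 + 1/(23/4) = -8 + 4/23 = -180/23

-180/23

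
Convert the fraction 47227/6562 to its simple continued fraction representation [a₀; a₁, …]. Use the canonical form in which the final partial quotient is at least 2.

[7; 5, 13, 3, 32]

Apply division with remainder until the remainder is 0:
47227 = 7·6562 + 1293, so a_0 = 7
6562 = 5·1293 + 97, so a_1 = 5
1293 = 13·97 + 32, so a_2 = 13
97 = 3·32 + 1, so a_3 = 3
32 = 32·1 + 0, so a_4 = 32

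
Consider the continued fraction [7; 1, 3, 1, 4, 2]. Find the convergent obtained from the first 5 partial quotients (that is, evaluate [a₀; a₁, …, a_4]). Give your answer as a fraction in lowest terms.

Start with 4.
1 + 1/(4/1) = 1 + 1/4 = 5/4
3 + 1/(5/4) = 3 + 4/5 = 19/5
1 + 1/(19/5) = 1 + 5/19 = 24/19
7 + 1/(24/19) = 7 + 19/24 = 187/24

187/24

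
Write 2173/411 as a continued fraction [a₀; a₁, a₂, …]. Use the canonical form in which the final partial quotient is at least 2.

Repeatedly divide and take the remainder:
2173 = 5·411 + 118, so a_0 = 5
411 = 3·118 + 57, so a_1 = 3
118 = 2·57 + 4, so a_2 = 2
57 = 14·4 + 1, so a_3 = 14
4 = 4·1 + 0, so a_4 = 4

[5; 3, 2, 14, 4]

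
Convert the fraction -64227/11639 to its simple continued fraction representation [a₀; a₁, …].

Repeatedly divide and take the remainder:
-64227 ÷ 11639 → quotient -6, remainder 5607
11639 ÷ 5607 → quotient 2, remainder 425
5607 ÷ 425 → quotient 13, remainder 82
425 ÷ 82 → quotient 5, remainder 15
82 ÷ 15 → quotient 5, remainder 7
15 ÷ 7 → quotient 2, remainder 1
7 ÷ 1 → quotient 7, remainder 0

[-6; 2, 13, 5, 5, 2, 7]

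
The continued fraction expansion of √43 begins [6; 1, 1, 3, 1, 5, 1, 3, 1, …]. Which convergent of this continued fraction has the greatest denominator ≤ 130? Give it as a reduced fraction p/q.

a_0 = 6: 6/1  (≤ bound)
a_1 = 1: 7/1  (≤ bound)
a_2 = 1: 13/2  (≤ bound)
a_3 = 3: 46/7  (≤ bound)
a_4 = 1: 59/9  (≤ bound)
a_5 = 5: 341/52  (≤ bound)
a_6 = 1: 400/61  (≤ bound)
a_7 = 3: 1541/235  (> 130, stop)

400/61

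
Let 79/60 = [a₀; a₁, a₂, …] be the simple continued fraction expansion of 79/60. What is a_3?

3

Apply division with remainder until the remainder is 0:
⌊79/60⌋ = 1, remainder 19
⌊60/19⌋ = 3, remainder 3
⌊19/3⌋ = 6, remainder 1
⌊3/1⌋ = 3, remainder 0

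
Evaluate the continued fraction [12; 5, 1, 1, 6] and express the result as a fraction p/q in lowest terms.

877/72

Use the convergent recurrence hₖ = aₖ·hₖ₋₁ + hₖ₋₂ (and likewise for the denominators kₖ):
a_0 = 12: 12/1
a_1 = 5: 61/5
a_2 = 1: 73/6
a_3 = 1: 134/11
a_4 = 6: 877/72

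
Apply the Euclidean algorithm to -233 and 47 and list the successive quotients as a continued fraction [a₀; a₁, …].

[-5; 23, 2]

-233 ÷ 47 → quotient -5, remainder 2
47 ÷ 2 → quotient 23, remainder 1
2 ÷ 1 → quotient 2, remainder 0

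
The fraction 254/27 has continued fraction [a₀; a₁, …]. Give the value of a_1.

Run the Euclidean algorithm, recording each quotient:
254 = 9·27 + 11, so a_0 = 9
27 = 2·11 + 5, so a_1 = 2

2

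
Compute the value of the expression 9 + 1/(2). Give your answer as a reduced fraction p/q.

19/2

Use the convergent recurrence hₖ = aₖ·hₖ₋₁ + hₖ₋₂ (and likewise for the denominators kₖ):
a_0 = 9: 9/1
a_1 = 2: 19/2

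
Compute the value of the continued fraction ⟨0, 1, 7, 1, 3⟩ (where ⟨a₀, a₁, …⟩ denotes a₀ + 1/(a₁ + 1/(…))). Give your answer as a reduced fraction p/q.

31/35

Work from the innermost term outward:
Start with 3.
1 + 1/(3/1) = 1 + 1/3 = 4/3
7 + 1/(4/3) = 7 + 3/4 = 31/4
1 + 1/(31/4) = 1 + 4/31 = 35/31
0 + 1/(35/31) = 0 + 31/35 = 31/35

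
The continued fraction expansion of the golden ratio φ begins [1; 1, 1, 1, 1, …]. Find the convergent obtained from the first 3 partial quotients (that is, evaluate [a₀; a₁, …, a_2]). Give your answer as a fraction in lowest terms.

Starting at the tail and folding back:
Start with 1.
1 + 1/(1/1) = 1 + 1/1 = 2/1
1 + 1/(2/1) = 1 + 1/2 = 3/2

3/2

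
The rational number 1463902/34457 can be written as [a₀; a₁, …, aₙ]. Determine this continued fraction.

1463902 = 42·34457 + 16708, so a_0 = 42
34457 = 2·16708 + 1041, so a_1 = 2
16708 = 16·1041 + 52, so a_2 = 16
1041 = 20·52 + 1, so a_3 = 20
52 = 52·1 + 0, so a_4 = 52

[42; 2, 16, 20, 52]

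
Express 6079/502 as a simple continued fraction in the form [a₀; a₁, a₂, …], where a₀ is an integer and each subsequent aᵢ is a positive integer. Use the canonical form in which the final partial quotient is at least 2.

[12; 9, 7, 1, 6]

⌊6079/502⌋ = 12, remainder 55
⌊502/55⌋ = 9, remainder 7
⌊55/7⌋ = 7, remainder 6
⌊7/6⌋ = 1, remainder 1
⌊6/1⌋ = 6, remainder 0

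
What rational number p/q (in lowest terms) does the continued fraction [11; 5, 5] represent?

a_0 = 11: 11/1
a_1 = 5: 56/5
a_2 = 5: 291/26

291/26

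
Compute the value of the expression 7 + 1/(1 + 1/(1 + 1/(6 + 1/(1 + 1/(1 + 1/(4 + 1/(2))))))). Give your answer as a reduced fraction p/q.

Build up convergents one term at a time:
a_0 = 7: 7/1
a_1 = 1: 8/1
a_2 = 1: 15/2
a_3 = 6: 98/13
a_4 = 1: 113/15
a_5 = 1: 211/28
a_6 = 4: 957/127
a_7 = 2: 2125/282

2125/282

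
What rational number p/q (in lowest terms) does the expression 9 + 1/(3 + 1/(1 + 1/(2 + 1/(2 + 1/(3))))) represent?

825/89

a_0 = 9: 9/1
a_1 = 3: 28/3
a_2 = 1: 37/4
a_3 = 2: 102/11
a_4 = 2: 241/26
a_5 = 3: 825/89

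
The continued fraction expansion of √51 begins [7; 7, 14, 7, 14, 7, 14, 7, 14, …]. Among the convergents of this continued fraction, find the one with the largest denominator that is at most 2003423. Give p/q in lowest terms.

7068593/989801

List convergents until the denominator exceeds the bound:
a_0 = 7: 7/1  (≤ bound)
a_1 = 7: 50/7  (≤ bound)
a_2 = 14: 707/99  (≤ bound)
a_3 = 7: 4999/700  (≤ bound)
a_4 = 14: 70693/9899  (≤ bound)
a_5 = 7: 499850/69993  (≤ bound)
a_6 = 14: 7068593/989801  (≤ bound)
a_7 = 7: 49980001/6998600  (> 2003423, stop)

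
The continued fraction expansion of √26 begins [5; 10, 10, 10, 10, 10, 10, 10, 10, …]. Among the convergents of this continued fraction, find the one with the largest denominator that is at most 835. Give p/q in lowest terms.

List convergents until the denominator exceeds the bound:
a_0 = 5: 5/1  (≤ bound)
a_1 = 10: 51/10  (≤ bound)
a_2 = 10: 515/101  (≤ bound)
a_3 = 10: 5201/1020  (> 835, stop)

515/101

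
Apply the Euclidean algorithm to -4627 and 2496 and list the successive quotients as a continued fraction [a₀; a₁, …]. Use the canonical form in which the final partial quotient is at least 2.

-4627 = -2·2496 + 365, so a_0 = -2
2496 = 6·365 + 306, so a_1 = 6
365 = 1·306 + 59, so a_2 = 1
306 = 5·59 + 11, so a_3 = 5
59 = 5·11 + 4, so a_4 = 5
11 = 2·4 + 3, so a_5 = 2
4 = 1·3 + 1, so a_6 = 1
3 = 3·1 + 0, so a_7 = 3

[-2; 6, 1, 5, 5, 2, 1, 3]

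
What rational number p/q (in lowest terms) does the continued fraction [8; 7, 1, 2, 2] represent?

Start with 2.
2 + 1/(2/1) = 2 + 1/2 = 5/2
1 + 1/(5/2) = 1 + 2/5 = 7/5
7 + 1/(7/5) = 7 + 5/7 = 54/7
8 + 1/(54/7) = 8 + 7/54 = 439/54

439/54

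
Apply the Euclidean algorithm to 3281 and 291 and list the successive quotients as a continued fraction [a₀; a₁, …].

[11; 3, 1, 1, 1, 3, 7]

Apply division with remainder until the remainder is 0:
3281 = 11·291 + 80, so a_0 = 11
291 = 3·80 + 51, so a_1 = 3
80 = 1·51 + 29, so a_2 = 1
51 = 1·29 + 22, so a_3 = 1
29 = 1·22 + 7, so a_4 = 1
22 = 3·7 + 1, so a_5 = 3
7 = 7·1 + 0, so a_6 = 7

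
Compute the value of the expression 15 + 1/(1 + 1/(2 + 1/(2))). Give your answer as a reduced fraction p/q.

Compute successive convergents:
a_0 = 15: 15/1
a_1 = 1: 16/1
a_2 = 2: 47/3
a_3 = 2: 110/7

110/7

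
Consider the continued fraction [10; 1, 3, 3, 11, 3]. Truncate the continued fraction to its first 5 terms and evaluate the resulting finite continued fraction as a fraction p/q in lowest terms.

1583/147

Work from the innermost term outward:
Start with 11.
3 + 1/(11/1) = 3 + 1/11 = 34/11
3 + 1/(34/11) = 3 + 11/34 = 113/34
1 + 1/(113/34) = 1 + 34/113 = 147/113
10 + 1/(147/113) = 10 + 113/147 = 1583/147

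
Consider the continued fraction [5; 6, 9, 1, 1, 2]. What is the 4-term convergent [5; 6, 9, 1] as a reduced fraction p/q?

a_0 = 5: 5/1
a_1 = 6: 31/6
a_2 = 9: 284/55
a_3 = 1: 315/61

315/61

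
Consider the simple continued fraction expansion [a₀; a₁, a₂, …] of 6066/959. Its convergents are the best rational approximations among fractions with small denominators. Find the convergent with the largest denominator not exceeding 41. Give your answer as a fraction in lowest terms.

a_0 = 6: 6/1  (≤ bound)
a_1 = 3: 19/3  (≤ bound)
a_2 = 13: 253/40  (≤ bound)
a_3 = 1: 272/43  (> 41, stop)

253/40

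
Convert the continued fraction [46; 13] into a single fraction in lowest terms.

Build up convergents one term at a time:
a_0 = 46: 46/1
a_1 = 13: 599/13

599/13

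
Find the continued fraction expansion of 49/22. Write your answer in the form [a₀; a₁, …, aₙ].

49 = 2·22 + 5, so a_0 = 2
22 = 4·5 + 2, so a_1 = 4
5 = 2·2 + 1, so a_2 = 2
2 = 2·1 + 0, so a_3 = 2

[2; 4, 2, 2]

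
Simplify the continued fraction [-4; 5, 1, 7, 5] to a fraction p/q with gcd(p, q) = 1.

a_0 = -4: -4/1
a_1 = 5: -19/5
a_2 = 1: -23/6
a_3 = 7: -180/47
a_4 = 5: -923/241

-923/241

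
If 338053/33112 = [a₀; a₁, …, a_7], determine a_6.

2

338053 ÷ 33112 → quotient 10, remainder 6933
33112 ÷ 6933 → quotient 4, remainder 5380
6933 ÷ 5380 → quotient 1, remainder 1553
5380 ÷ 1553 → quotient 3, remainder 721
1553 ÷ 721 → quotient 2, remainder 111
721 ÷ 111 → quotient 6, remainder 55
111 ÷ 55 → quotient 2, remainder 1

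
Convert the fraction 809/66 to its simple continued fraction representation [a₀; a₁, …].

[12; 3, 1, 7, 2]

809 ÷ 66 → quotient 12, remainder 17
66 ÷ 17 → quotient 3, remainder 15
17 ÷ 15 → quotient 1, remainder 2
15 ÷ 2 → quotient 7, remainder 1
2 ÷ 1 → quotient 2, remainder 0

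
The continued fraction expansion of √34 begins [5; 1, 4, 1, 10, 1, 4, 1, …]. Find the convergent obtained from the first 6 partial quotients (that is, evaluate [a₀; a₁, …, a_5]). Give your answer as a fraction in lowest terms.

414/71

Start with 1.
10 + 1/(1/1) = 10 + 1/1 = 11/1
1 + 1/(11/1) = 1 + 1/11 = 12/11
4 + 1/(12/11) = 4 + 11/12 = 59/12
1 + 1/(59/12) = 1 + 12/59 = 71/59
5 + 1/(71/59) = 5 + 59/71 = 414/71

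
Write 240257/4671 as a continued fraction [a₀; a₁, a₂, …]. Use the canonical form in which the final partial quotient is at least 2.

⌊240257/4671⌋ = 51, remainder 2036
⌊4671/2036⌋ = 2, remainder 599
⌊2036/599⌋ = 3, remainder 239
⌊599/239⌋ = 2, remainder 121
⌊239/121⌋ = 1, remainder 118
⌊121/118⌋ = 1, remainder 3
⌊118/3⌋ = 39, remainder 1
⌊3/1⌋ = 3, remainder 0

[51; 2, 3, 2, 1, 1, 39, 3]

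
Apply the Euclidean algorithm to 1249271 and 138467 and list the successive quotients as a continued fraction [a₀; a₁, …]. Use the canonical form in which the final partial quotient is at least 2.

⌊1249271/138467⌋ = 9, remainder 3068
⌊138467/3068⌋ = 45, remainder 407
⌊3068/407⌋ = 7, remainder 219
⌊407/219⌋ = 1, remainder 188
⌊219/188⌋ = 1, remainder 31
⌊188/31⌋ = 6, remainder 2
⌊31/2⌋ = 15, remainder 1
⌊2/1⌋ = 2, remainder 0

[9; 45, 7, 1, 1, 6, 15, 2]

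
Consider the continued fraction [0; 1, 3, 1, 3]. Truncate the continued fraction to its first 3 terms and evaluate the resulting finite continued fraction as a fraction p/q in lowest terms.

a_0 = 0: 0/1
a_1 = 1: 1/1
a_2 = 3: 3/4

3/4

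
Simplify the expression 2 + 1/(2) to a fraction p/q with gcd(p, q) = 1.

5/2

Starting at the tail and folding back:
Start with 2.
2 + 1/(2/1) = 2 + 1/2 = 5/2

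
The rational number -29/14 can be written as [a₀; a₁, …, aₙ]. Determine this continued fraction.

[-3; 1, 13]

Repeatedly divide and take the remainder:
⌊-29/14⌋ = -3, remainder 13
⌊14/13⌋ = 1, remainder 1
⌊13/1⌋ = 13, remainder 0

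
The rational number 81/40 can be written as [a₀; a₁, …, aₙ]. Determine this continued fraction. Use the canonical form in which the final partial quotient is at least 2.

Repeatedly divide and take the remainder:
81 = 2·40 + 1, so a_0 = 2
40 = 40·1 + 0, so a_1 = 40

[2; 40]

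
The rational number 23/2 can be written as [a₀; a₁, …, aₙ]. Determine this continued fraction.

23 ÷ 2 → quotient 11, remainder 1
2 ÷ 1 → quotient 2, remainder 0

[11; 2]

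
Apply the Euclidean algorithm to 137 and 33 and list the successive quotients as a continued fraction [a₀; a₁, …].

[4; 6, 1, 1, 2]

⌊137/33⌋ = 4, remainder 5
⌊33/5⌋ = 6, remainder 3
⌊5/3⌋ = 1, remainder 2
⌊3/2⌋ = 1, remainder 1
⌊2/1⌋ = 2, remainder 0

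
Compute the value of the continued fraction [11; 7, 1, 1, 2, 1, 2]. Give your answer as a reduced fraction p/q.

1603/144

Use the convergent recurrence hₖ = aₖ·hₖ₋₁ + hₖ₋₂ (and likewise for the denominators kₖ):
a_0 = 11: 11/1
a_1 = 7: 78/7
a_2 = 1: 89/8
a_3 = 1: 167/15
a_4 = 2: 423/38
a_5 = 1: 590/53
a_6 = 2: 1603/144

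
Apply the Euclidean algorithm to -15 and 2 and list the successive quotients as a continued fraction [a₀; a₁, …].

⌊-15/2⌋ = -8, remainder 1
⌊2/1⌋ = 2, remainder 0

[-8; 2]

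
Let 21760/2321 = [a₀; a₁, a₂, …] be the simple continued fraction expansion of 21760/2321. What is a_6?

2

⌊21760/2321⌋ = 9, remainder 871
⌊2321/871⌋ = 2, remainder 579
⌊871/579⌋ = 1, remainder 292
⌊579/292⌋ = 1, remainder 287
⌊292/287⌋ = 1, remainder 5
⌊287/5⌋ = 57, remainder 2
⌊5/2⌋ = 2, remainder 1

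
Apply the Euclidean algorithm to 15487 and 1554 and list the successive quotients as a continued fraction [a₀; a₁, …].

[9; 1, 28, 3, 8, 2]

⌊15487/1554⌋ = 9, remainder 1501
⌊1554/1501⌋ = 1, remainder 53
⌊1501/53⌋ = 28, remainder 17
⌊53/17⌋ = 3, remainder 2
⌊17/2⌋ = 8, remainder 1
⌊2/1⌋ = 2, remainder 0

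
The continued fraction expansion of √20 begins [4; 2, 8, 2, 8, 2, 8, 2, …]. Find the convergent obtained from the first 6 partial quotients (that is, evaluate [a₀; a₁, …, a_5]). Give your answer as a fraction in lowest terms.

2889/646

a_0 = 4: 4/1
a_1 = 2: 9/2
a_2 = 8: 76/17
a_3 = 2: 161/36
a_4 = 8: 1364/305
a_5 = 2: 2889/646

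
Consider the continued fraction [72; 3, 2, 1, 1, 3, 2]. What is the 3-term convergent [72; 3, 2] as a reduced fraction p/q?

Build up convergents one term at a time:
a_0 = 72: 72/1
a_1 = 3: 217/3
a_2 = 2: 506/7

506/7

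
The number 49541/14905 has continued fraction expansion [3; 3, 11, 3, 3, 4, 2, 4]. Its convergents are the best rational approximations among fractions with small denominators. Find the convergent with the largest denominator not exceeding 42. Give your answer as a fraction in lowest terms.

113/34

a_0 = 3: 3/1  (≤ bound)
a_1 = 3: 10/3  (≤ bound)
a_2 = 11: 113/34  (≤ bound)
a_3 = 3: 349/105  (> 42, stop)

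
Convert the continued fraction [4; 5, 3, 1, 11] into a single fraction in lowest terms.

Starting at the tail and folding back:
Start with 11.
1 + 1/(11/1) = 1 + 1/11 = 12/11
3 + 1/(12/11) = 3 + 11/12 = 47/12
5 + 1/(47/12) = 5 + 12/47 = 247/47
4 + 1/(247/47) = 4 + 47/247 = 1035/247

1035/247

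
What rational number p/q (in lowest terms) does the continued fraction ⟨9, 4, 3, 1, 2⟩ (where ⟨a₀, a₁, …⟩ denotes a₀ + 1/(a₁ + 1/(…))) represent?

434/47

Use the convergent recurrence hₖ = aₖ·hₖ₋₁ + hₖ₋₂ (and likewise for the denominators kₖ):
a_0 = 9: 9/1
a_1 = 4: 37/4
a_2 = 3: 120/13
a_3 = 1: 157/17
a_4 = 2: 434/47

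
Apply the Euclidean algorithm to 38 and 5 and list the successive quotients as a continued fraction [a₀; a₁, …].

Repeatedly divide and take the remainder:
38 ÷ 5 → quotient 7, remainder 3
5 ÷ 3 → quotient 1, remainder 2
3 ÷ 2 → quotient 1, remainder 1
2 ÷ 1 → quotient 2, remainder 0

[7; 1, 1, 2]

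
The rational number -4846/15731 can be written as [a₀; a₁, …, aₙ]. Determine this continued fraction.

-4846 ÷ 15731 → quotient -1, remainder 10885
15731 ÷ 10885 → quotient 1, remainder 4846
10885 ÷ 4846 → quotient 2, remainder 1193
4846 ÷ 1193 → quotient 4, remainder 74
1193 ÷ 74 → quotient 16, remainder 9
74 ÷ 9 → quotient 8, remainder 2
9 ÷ 2 → quotient 4, remainder 1
2 ÷ 1 → quotient 2, remainder 0

[-1; 1, 2, 4, 16, 8, 4, 2]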